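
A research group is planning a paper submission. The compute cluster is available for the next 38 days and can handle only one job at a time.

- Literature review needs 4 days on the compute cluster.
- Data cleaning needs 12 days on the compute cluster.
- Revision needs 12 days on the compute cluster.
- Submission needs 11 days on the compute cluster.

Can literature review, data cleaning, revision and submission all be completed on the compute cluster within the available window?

No

Running back to back, the jobs need 4 + 12 + 12 + 11 = 39 days on the compute cluster.
Since 39 > 38, they cannot all fit.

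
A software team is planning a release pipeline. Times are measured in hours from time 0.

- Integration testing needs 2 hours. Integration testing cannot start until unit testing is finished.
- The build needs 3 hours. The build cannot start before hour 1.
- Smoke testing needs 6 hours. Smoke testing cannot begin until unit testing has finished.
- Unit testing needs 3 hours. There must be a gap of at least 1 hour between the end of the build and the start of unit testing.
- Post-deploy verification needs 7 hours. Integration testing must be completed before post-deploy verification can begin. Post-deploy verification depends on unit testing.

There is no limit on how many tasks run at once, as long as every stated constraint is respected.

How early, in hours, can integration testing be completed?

10

After its own release at hour 1, the build can start at hour 1 and finishes at hour 4.
Unit testing waits on the build (finishes hour 4, plus 1-hour gap → hour 5), so it starts at hour 5 and finishes at 5 + 3 = hour 8.
Integration testing waits on unit testing (finishes hour 8), so it starts at hour 8 and finishes at 8 + 2 = hour 10.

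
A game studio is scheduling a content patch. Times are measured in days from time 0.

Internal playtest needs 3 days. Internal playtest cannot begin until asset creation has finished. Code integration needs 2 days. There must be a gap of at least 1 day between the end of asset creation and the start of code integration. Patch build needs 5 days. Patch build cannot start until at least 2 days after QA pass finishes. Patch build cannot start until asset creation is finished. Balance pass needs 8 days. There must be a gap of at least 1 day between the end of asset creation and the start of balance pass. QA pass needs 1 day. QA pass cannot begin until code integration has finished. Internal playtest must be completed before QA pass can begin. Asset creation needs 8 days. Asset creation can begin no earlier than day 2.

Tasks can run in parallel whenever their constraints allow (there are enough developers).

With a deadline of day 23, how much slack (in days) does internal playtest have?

2

Asset creation cannot begin until its own release at day 2. It runs from day 2 to 2 + 8 = day 10.
After asset creation (finishes day 10), internal playtest can start at day 10 and finishes at day 13.

Working backward from the deadline:
To finish by day 23, patch build (duration 5) must start no later than day 18.
QA pass must finish before patch build (must start by day 18, minus 2-day gap → day 16). With a 1-day duration, QA pass must start by 16 − 1 = day 15.
Internal playtest has to be done before QA pass (must start by day 15). That means finishing by day 15, i.e. starting by 15 − 3 = day 12.
So internal playtest can start as early as day 10 and as late as day 12, giving 12 − 10 = 2 days of slack.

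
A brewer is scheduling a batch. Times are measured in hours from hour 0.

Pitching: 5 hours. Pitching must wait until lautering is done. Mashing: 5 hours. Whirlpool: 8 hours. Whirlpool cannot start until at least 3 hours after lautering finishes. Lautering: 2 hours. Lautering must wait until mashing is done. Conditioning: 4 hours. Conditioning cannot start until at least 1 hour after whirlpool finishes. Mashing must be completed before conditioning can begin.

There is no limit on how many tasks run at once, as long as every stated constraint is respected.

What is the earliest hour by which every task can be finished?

Mashing can start immediately at hour 0; it finishes at hour 5.
After mashing (finishes hour 5), lautering can start at hour 5 and finishes at hour 7.
Pitching cannot begin until lautering (finishes hour 7). It runs from hour 7 to 7 + 5 = hour 12.
Whirlpool waits on lautering (finishes hour 7, plus 3-hour gap → hour 10), so it starts at hour 10 and finishes at 10 + 8 = hour 18.
For conditioning: whirlpool (finishes hour 18, plus 1-hour gap → hour 19); mashing (finishes hour 5). Taking the maximum gives a start of hour 19, and it finishes at 19 + 4 = hour 23.
All tasks are finished once the last one completes. Finish times: Mashing at 5, Lautering at 7, Whirlpool at 18, Pitching at 12, Conditioning at 23. The latest is hour 23.

23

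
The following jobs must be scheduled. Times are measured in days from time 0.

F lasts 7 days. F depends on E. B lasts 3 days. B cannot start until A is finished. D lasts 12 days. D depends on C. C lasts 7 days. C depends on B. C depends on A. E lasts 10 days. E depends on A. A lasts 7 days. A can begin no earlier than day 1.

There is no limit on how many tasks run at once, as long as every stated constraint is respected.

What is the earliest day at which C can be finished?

A cannot begin until its own release at day 1. It runs from day 1 to 1 + 7 = day 8.
B waits on A (finishes day 8), so it starts at day 8 and finishes at 8 + 3 = day 11.
C cannot start until B (finishes day 11); A (finishes day 8). The controlling bound is day 11, so C finishes at 11 + 7 = day 18.

18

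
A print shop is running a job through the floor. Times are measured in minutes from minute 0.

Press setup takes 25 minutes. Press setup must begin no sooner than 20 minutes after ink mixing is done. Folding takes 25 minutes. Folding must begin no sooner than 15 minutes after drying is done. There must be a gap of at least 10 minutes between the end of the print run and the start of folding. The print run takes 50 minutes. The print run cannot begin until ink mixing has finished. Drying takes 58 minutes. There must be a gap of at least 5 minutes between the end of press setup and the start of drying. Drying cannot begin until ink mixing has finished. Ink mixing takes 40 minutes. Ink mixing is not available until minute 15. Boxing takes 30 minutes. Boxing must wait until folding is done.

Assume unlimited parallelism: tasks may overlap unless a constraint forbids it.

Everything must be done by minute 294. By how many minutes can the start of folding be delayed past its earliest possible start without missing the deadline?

Ink mixing cannot begin until its own release at minute 15. It runs from minute 15 to 15 + 40 = minute 55.
The print run cannot begin until ink mixing (finishes minute 55). It runs from minute 55 to 55 + 50 = minute 105.
Press setup cannot begin until ink mixing (finishes minute 55, plus 20-minute gap → minute 75). It runs from minute 75 to 75 + 25 = minute 100.
For drying: press setup (finishes minute 100, plus 5-minute gap → minute 105); ink mixing (finishes minute 55). Taking the maximum gives a start of minute 105, and it finishes at 105 + 58 = minute 163.
Folding needs all of drying (finishes minute 163, plus 15-minute gap → minute 178); the print run (finishes minute 105, plus 10-minute gap → minute 115). That puts its earliest start at minute 178; it finishes at 178 + 25 = minute 203.

Working backward from the deadline:
Nothing follows boxing; the deadline of minute 294 is its only limit. It must start by 294 − 30 = minute 264.
Folding must finish before boxing (must start by minute 264). With a 25-minute duration, folding must start by 264 − 25 = minute 239.
So folding can start as early as minute 178 and as late as minute 239, giving 239 − 178 = 61 minutes of slack.

61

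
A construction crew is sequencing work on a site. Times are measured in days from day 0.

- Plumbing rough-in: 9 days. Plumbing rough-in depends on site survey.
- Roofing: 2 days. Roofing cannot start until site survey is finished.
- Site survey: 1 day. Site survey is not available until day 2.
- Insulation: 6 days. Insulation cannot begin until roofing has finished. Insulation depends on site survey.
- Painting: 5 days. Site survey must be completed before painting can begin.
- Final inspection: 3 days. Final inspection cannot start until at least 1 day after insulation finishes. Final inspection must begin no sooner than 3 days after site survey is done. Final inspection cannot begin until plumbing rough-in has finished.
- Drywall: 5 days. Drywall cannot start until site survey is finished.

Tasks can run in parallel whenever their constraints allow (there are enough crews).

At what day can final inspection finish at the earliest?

Site survey cannot begin until its own release at day 2. It runs from day 2 to 2 + 1 = day 3.
Plumbing rough-in cannot begin until site survey (finishes day 3). It runs from day 3 to 3 + 9 = day 12.
Roofing cannot begin until site survey (finishes day 3). It runs from day 3 to 3 + 2 = day 5.
Insulation cannot start until roofing (finishes day 5); site survey (finishes day 3). The controlling bound is day 5, so insulation finishes at 5 + 6 = day 11.
For final inspection: insulation (finishes day 11, plus 1-day gap → day 12); site survey (finishes day 3, plus 3-day gap → day 6); plumbing rough-in (finishes day 12). Taking the maximum gives a start of day 12, and it finishes at 12 + 3 = day 15.

15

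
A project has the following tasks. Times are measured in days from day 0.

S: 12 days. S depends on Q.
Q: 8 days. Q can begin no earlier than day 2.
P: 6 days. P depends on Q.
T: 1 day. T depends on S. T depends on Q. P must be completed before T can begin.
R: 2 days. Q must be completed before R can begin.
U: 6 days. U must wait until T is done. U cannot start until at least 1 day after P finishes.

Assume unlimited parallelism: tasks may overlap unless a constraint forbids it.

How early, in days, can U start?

Q waits on its own release at day 2, so it starts at day 2 and finishes at 2 + 8 = day 10.
S waits on Q (finishes day 10), so it starts at day 10 and finishes at 10 + 12 = day 22.
P cannot begin until Q (finishes day 10). It runs from day 10 to 10 + 6 = day 16.
T cannot start until S (finishes day 22); Q (finishes day 10); P (finishes day 16). The controlling bound is day 22, so T finishes at 22 + 1 = day 23.
U waits on T (finishes day 23); P (finishes day 16, plus 1-day gap → day 17). The latest of these is day 23, which is the earliest U can start.

23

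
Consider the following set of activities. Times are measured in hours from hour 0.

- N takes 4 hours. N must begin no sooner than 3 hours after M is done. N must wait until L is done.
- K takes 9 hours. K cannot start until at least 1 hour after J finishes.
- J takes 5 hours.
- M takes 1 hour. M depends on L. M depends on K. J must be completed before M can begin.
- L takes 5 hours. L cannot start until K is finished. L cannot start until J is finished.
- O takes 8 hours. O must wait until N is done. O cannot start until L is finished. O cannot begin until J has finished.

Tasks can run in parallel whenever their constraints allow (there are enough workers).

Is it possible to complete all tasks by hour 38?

Nothing blocks J, so it runs from hour 0 to hour 5.
K waits on J (finishes hour 5, plus 1-hour gap → hour 6), so it starts at hour 6 and finishes at 6 + 9 = hour 15.
L needs all of K (finishes hour 15); J (finishes hour 5). That puts its earliest start at hour 15; it finishes at 15 + 5 = hour 20.
M cannot start until L (finishes hour 20); K (finishes hour 15); J (finishes hour 5). The controlling bound is hour 20, so M finishes at 20 + 1 = hour 21.
For N: M (finishes hour 21, plus 3-hour gap → hour 24); L (finishes hour 20). Taking the maximum gives a start of hour 24, and it finishes at 24 + 4 = hour 28.
O has to wait for N (finishes hour 28); L (finishes hour 20); J (finishes hour 5). The latest of these is hour 28, so O runs hour 28 to 28 + 8 = hour 36.
Every task is finished by hour 36, which is no later than the deadline of 38, so the schedule is feasible.

Yes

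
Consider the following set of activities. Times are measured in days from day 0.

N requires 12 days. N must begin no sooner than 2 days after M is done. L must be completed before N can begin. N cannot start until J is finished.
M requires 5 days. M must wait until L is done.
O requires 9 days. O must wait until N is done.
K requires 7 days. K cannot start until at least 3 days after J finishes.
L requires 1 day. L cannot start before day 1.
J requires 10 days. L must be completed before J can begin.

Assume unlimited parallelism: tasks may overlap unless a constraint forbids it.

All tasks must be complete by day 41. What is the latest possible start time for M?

O has no dependents, so it just needs to finish by day 41. Starting by 41 − 9 = day 32 achieves that.
Since O (must start by day 32) depends on it, N must finish by day 32. Backing off its 12-day duration gives a latest start of day 20.
M has to be done before N (must start by day 20, minus 2-day gap → day 18). That means finishing by day 18, i.e. starting by 18 − 5 = day 13.

13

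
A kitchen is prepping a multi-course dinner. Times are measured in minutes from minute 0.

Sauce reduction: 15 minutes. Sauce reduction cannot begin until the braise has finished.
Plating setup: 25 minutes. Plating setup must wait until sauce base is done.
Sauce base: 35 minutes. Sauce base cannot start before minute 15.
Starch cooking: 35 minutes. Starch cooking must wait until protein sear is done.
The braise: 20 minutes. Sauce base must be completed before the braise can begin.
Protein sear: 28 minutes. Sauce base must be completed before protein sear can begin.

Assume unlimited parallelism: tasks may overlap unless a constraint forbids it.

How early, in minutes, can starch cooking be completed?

Sauce base cannot begin until its own release at minute 15. It runs from minute 15 to 15 + 35 = minute 50.
Protein sear waits on sauce base (finishes minute 50), so it starts at minute 50 and finishes at 50 + 28 = minute 78.
Starch cooking waits on protein sear (finishes minute 78), so it starts at minute 78 and finishes at 78 + 35 = minute 113.

113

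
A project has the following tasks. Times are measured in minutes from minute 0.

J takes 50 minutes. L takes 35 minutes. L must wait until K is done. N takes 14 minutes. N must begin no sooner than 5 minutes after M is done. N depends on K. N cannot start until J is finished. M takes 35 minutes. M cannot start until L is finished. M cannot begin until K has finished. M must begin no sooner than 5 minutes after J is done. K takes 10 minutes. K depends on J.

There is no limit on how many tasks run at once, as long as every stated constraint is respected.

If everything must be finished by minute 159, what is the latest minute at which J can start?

N must finish by minute 159; it takes 14 minutes, so it must start by 159 − 14 = minute 145.
Since N (must start by minute 145, minus 5-minute gap → minute 140) depends on it, M must finish by minute 140. Backing off its 35-minute duration gives a latest start of minute 105.
L has to be done before M (must start by minute 105). That means finishing by minute 105, i.e. starting by 105 − 35 = minute 70.
K feeds L (must start by minute 70); M (must start by minute 105); N (must start by minute 145). Taking the minimum, K must finish by minute 70 and start by 70 − 10 = minute 60.
J must finish in time for K (must start by minute 60); M (must start by minute 105, minus 5-minute gap → minute 100); N (must start by minute 145). The tightest is minute 60, so J must start by 60 − 50 = minute 10.

10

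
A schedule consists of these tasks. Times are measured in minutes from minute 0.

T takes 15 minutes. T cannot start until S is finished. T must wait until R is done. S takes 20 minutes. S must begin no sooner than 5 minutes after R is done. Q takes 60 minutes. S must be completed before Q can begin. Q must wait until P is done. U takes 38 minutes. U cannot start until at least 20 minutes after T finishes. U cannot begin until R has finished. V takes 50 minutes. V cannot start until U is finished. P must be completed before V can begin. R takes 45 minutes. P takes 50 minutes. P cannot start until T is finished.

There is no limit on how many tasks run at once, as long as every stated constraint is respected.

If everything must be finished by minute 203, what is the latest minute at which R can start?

8

Q must finish by minute 203; it takes 60 minutes, so it must start by 203 − 60 = minute 143.
V has no dependents, so it just needs to finish by minute 203. Starting by 203 − 50 = minute 153 achieves that.
P has several dependents: Q (must start by minute 143); V (must start by minute 153). The earliest of those limits is minute 143, so P must start by 143 − 50 = minute 93.
U feeds into V (must start by minute 153); so U must finish by minute 153 and therefore start by minute 115.
T feeds P (must start by minute 93); U (must start by minute 115, minus 20-minute gap → minute 95). Taking the minimum, T must finish by minute 93 and start by 93 − 15 = minute 78.
S must finish in time for Q (must start by minute 143); T (must start by minute 78). The tightest is minute 78, so S must start by 78 − 20 = minute 58.
For R: S (must start by minute 58, minus 5-minute gap → minute 53); T (must start by minute 78); U (must start by minute 115). The most restrictive is minute 53; with a 45-minute duration, R must start by minute 8.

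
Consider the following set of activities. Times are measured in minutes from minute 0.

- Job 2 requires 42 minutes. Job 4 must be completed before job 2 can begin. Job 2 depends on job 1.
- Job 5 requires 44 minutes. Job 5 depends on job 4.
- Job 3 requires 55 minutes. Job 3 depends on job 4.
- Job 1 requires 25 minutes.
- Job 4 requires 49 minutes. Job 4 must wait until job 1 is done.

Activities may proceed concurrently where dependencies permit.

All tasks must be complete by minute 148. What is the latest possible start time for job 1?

To finish by minute 148, job 2 (duration 42) must start no later than minute 106.
Job 3 must finish by minute 148; it takes 55 minutes, so it must start by 148 − 55 = minute 93.
Job 5 must finish by minute 148; it takes 44 minutes, so it must start by 148 − 44 = minute 104.
Job 4 must finish in time for job 2 (must start by minute 106); job 3 (must start by minute 93); job 5 (must start by minute 104). The tightest is minute 93, so job 4 must start by 93 − 49 = minute 44.
Job 1 has several dependents: job 2 (must start by minute 106); job 4 (must start by minute 44). The earliest of those limits is minute 44, so job 1 must start by 44 − 25 = minute 19.

19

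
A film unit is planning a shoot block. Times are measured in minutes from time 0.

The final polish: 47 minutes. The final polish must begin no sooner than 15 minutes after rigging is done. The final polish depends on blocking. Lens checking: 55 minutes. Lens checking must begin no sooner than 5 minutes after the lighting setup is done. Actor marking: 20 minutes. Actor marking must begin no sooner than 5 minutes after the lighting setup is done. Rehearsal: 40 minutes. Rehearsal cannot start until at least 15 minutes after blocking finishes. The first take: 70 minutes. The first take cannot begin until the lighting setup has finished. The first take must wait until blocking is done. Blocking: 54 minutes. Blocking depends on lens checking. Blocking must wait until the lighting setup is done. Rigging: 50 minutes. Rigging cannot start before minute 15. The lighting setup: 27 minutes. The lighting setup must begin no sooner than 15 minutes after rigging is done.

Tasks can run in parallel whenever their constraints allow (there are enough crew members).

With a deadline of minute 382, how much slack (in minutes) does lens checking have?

Rigging waits on its own release at minute 15, so it starts at minute 15 and finishes at 15 + 50 = minute 65.
The lighting setup waits on rigging (finishes minute 65, plus 15-minute gap → minute 80), so it starts at minute 80 and finishes at 80 + 27 = minute 107.
After the lighting setup (finishes minute 107, plus 5-minute gap → minute 112), lens checking can start at minute 112 and finishes at minute 167.

Working backward from the deadline:
Nothing follows rehearsal; the deadline of minute 382 is its only limit. It must start by 382 − 40 = minute 342.
The final polish must finish by minute 382; it takes 47 minutes, so it must start by 382 − 47 = minute 335.
The first take has no dependents, so it just needs to finish by minute 382. Starting by 382 − 70 = minute 312 achieves that.
For blocking: rehearsal (must start by minute 342, minus 15-minute gap → minute 327); the final polish (must start by minute 335); the first take (must start by minute 312). The most restrictive is minute 312; with a 54-minute duration, blocking must start by minute 258.
Lens checking has to be done before blocking (must start by minute 258). That means finishing by minute 258, i.e. starting by 258 − 55 = minute 203.
So lens checking can start as early as minute 112 and as late as minute 203, giving 203 − 112 = 91 minutes of slack.

91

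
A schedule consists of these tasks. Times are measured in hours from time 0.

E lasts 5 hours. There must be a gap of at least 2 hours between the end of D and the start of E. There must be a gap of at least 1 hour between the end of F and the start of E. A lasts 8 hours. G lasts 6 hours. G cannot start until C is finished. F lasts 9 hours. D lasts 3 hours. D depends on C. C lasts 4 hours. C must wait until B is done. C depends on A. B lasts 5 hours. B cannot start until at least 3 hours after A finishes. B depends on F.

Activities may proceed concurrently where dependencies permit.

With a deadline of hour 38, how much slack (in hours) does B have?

8

F can start immediately at hour 0; it finishes at hour 9.
A can start immediately at hour 0; it finishes at hour 8.
B has to wait for A (finishes hour 8, plus 3-hour gap → hour 11); F (finishes hour 9). The latest of these is hour 11, so B runs hour 11 to 11 + 5 = hour 16.

Working backward from the deadline:
E has no dependents, so it just needs to finish by hour 38. Starting by 38 − 5 = hour 33 achieves that.
D must finish before E (must start by hour 33, minus 2-hour gap → hour 31). With a 3-hour duration, D must start by 31 − 3 = hour 28.
G has no dependents, so it just needs to finish by hour 38. Starting by 38 − 6 = hour 32 achieves that.
C has several dependents: D (must start by hour 28); G (must start by hour 32). The earliest of those limits is hour 28, so C must start by 28 − 4 = hour 24.
B has to be done before C (must start by hour 24). That means finishing by hour 24, i.e. starting by 24 − 5 = hour 19.
So B can start as early as hour 11 and as late as hour 19, giving 19 − 11 = 8 hours of slack.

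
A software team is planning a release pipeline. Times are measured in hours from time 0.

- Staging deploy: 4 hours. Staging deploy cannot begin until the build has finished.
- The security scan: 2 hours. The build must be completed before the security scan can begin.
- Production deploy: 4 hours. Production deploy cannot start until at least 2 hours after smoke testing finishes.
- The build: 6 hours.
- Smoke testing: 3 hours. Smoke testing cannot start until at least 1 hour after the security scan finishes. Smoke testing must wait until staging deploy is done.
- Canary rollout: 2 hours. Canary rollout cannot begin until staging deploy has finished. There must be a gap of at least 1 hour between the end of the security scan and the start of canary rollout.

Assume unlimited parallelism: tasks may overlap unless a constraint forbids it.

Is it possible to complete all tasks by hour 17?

The build has no prerequisites, so it starts at hour 0 and finishes at hour 6.
Staging deploy waits on the build (finishes hour 6), so it starts at hour 6 and finishes at 6 + 4 = hour 10.
After the build (finishes hour 6), the security scan can start at hour 6 and finishes at hour 8.
Canary rollout cannot start until staging deploy (finishes hour 10); the security scan (finishes hour 8, plus 1-hour gap → hour 9). The controlling bound is hour 10, so canary rollout finishes at 10 + 2 = hour 12.
Smoke testing cannot start until the security scan (finishes hour 8, plus 1-hour gap → hour 9); staging deploy (finishes hour 10). The controlling bound is hour 10, so smoke testing finishes at 10 + 3 = hour 13.
Production deploy waits on smoke testing (finishes hour 13, plus 2-hour gap → hour 15), so it starts at hour 15 and finishes at 15 + 4 = hour 19.
The earliest everything can be done is hour 19, which is after the deadline of 17, so it is not possible.

No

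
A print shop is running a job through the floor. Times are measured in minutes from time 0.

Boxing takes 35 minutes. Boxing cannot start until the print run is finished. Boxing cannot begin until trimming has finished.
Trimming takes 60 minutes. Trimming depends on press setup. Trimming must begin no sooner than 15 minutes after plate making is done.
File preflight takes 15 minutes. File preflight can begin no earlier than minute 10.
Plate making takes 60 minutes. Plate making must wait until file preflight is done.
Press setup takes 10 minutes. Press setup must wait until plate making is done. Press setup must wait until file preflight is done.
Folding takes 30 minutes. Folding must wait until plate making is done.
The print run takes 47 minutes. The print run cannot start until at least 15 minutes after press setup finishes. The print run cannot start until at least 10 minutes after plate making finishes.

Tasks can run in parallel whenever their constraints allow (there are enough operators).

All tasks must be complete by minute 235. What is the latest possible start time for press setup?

Nothing follows boxing; the deadline of minute 235 is its only limit. It must start by 235 − 35 = minute 200.
The print run has to be done before boxing (must start by minute 200). That means finishing by minute 200, i.e. starting by 200 − 47 = minute 153.
Trimming must finish before boxing (must start by minute 200). With a 60-minute duration, trimming must start by 200 − 60 = minute 140.
For press setup: the print run (must start by minute 153, minus 15-minute gap → minute 138); trimming (must start by minute 140). The most restrictive is minute 138; with a 10-minute duration, press setup must start by minute 128.

128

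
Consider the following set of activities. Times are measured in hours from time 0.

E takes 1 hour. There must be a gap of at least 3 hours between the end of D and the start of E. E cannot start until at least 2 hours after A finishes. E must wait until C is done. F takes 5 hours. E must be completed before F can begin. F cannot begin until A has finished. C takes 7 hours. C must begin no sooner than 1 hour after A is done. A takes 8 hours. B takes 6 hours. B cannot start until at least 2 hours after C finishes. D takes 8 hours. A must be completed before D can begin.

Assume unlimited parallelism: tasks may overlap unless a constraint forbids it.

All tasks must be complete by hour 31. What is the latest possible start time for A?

B has no dependents, so it just needs to finish by hour 31. Starting by 31 − 6 = hour 25 achieves that.
Nothing follows F; the deadline of hour 31 is its only limit. It must start by 31 − 5 = hour 26.
E has to be done before F (must start by hour 26). That means finishing by hour 26, i.e. starting by 26 − 1 = hour 25.
C feeds B (must start by hour 25, minus 2-hour gap → hour 23); E (must start by hour 25). Taking the minimum, C must finish by hour 23 and start by 23 − 7 = hour 16.
D feeds into E (must start by hour 25, minus 3-hour gap → hour 22); so D must finish by hour 22 and therefore start by hour 14.
For A: C (must start by hour 16, minus 1-hour gap → hour 15); D (must start by hour 14); E (must start by hour 25, minus 2-hour gap → hour 23); F (must start by hour 26). The most restrictive is hour 14; with an 8-hour duration, A must start by hour 6.

6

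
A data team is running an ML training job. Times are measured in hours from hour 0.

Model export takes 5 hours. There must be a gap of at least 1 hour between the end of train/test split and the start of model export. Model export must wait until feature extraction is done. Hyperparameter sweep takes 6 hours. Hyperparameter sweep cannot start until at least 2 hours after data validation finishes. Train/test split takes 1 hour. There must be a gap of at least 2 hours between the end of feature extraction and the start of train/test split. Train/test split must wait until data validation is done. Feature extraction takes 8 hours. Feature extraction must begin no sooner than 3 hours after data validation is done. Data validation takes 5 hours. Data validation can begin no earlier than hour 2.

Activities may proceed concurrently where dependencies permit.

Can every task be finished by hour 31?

Yes

Data validation waits on its own release at hour 2, so it starts at hour 2 and finishes at 2 + 5 = hour 7.
After data validation (finishes hour 7, plus 2-hour gap → hour 9), hyperparameter sweep can start at hour 9 and finishes at hour 15.
Feature extraction waits on data validation (finishes hour 7, plus 3-hour gap → hour 10), so it starts at hour 10 and finishes at 10 + 8 = hour 18.
Train/test split has to wait for feature extraction (finishes hour 18, plus 2-hour gap → hour 20); data validation (finishes hour 7). The latest of these is hour 20, so train/test split runs hour 20 to 20 + 1 = hour 21.
Model export needs all of train/test split (finishes hour 21, plus 1-hour gap → hour 22); feature extraction (finishes hour 18). That puts its earliest start at hour 22; it finishes at 22 + 5 = hour 27.
Every task is finished by hour 27, which is no later than the deadline of 31, so the schedule is feasible.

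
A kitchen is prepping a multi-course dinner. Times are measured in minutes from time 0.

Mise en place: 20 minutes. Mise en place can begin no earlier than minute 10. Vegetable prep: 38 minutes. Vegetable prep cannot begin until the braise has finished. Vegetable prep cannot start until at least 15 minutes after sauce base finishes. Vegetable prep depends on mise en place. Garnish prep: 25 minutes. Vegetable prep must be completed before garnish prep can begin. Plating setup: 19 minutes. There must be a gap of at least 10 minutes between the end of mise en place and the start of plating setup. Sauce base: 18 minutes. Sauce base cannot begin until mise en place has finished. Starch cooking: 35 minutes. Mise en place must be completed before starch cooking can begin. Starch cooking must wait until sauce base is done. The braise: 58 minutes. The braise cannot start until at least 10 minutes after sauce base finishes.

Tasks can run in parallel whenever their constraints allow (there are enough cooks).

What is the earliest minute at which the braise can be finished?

After its own release at minute 10, mise en place can start at minute 10 and finishes at minute 30.
After mise en place (finishes minute 30), sauce base can start at minute 30 and finishes at minute 48.
After sauce base (finishes minute 48, plus 10-minute gap → minute 58), the braise can start at minute 58 and finishes at minute 116.

116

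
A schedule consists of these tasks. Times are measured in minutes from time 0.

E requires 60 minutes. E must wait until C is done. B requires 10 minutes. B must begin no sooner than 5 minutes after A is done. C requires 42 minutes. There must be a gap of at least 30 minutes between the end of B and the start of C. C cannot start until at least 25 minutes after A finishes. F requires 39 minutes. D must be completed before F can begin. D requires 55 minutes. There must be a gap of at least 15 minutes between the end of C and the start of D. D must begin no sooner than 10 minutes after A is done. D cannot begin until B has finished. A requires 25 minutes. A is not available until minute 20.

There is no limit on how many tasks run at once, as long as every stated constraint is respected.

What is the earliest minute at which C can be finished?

132

A cannot begin until its own release at minute 20. It runs from minute 20 to 20 + 25 = minute 45.
After A (finishes minute 45, plus 5-minute gap → minute 50), B can start at minute 50 and finishes at minute 60.
For C: B (finishes minute 60, plus 30-minute gap → minute 90); A (finishes minute 45, plus 25-minute gap → minute 70). Taking the maximum gives a start of minute 90, and it finishes at 90 + 42 = minute 132.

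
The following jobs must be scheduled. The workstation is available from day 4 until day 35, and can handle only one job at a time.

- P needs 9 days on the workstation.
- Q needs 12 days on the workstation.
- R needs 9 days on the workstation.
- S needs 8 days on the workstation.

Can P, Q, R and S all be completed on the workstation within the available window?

The workstation window is 35 − 4 = 31 days.
Running back to back, the jobs need 9 + 12 + 9 + 8 = 38 days on the workstation.
Since 38 > 31, they cannot all fit.

No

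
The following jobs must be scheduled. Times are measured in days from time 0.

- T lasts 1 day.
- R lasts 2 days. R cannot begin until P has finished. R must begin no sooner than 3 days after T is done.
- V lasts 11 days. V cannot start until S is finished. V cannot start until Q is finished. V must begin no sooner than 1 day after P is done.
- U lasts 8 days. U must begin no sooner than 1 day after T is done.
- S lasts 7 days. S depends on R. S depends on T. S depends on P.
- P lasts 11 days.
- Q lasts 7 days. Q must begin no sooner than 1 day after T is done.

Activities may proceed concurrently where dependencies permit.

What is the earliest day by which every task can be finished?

31

Nothing blocks T, so it runs from day 0 to day 1.
U waits on T (finishes day 1, plus 1-day gap → day 2), so it starts at day 2 and finishes at 2 + 8 = day 10.
Q cannot begin until T (finishes day 1, plus 1-day gap → day 2). It runs from day 2 to 2 + 7 = day 9.
P has no prerequisites, so it starts at day 0 and finishes at day 11.
R cannot start until P (finishes day 11); T (finishes day 1, plus 3-day gap → day 4). The controlling bound is day 11, so R finishes at 11 + 2 = day 13.
S cannot start until R (finishes day 13); T (finishes day 1); P (finishes day 11). The controlling bound is day 13, so S finishes at 13 + 7 = day 20.
V needs all of S (finishes day 20); Q (finishes day 9); P (finishes day 11, plus 1-day gap → day 12). That puts its earliest start at day 20; it finishes at 20 + 11 = day 31.
All tasks are finished once the last one completes. Finish times: P at 11, Q at 9, R at 13, S at 20, T at 1, U at 10, V at 31. The latest is day 31.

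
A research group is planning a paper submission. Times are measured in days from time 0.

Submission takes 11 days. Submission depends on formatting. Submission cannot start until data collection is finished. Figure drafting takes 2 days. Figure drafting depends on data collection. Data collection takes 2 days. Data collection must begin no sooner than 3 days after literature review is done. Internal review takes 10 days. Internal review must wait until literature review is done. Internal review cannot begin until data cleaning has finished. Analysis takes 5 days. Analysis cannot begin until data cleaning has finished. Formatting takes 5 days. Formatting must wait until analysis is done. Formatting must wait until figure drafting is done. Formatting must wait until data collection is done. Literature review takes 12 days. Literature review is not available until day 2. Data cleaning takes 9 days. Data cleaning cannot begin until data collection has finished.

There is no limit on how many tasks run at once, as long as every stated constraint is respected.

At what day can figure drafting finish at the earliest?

21

After its own release at day 2, literature review can start at day 2 and finishes at day 14.
Data collection waits on literature review (finishes day 14, plus 3-day gap → day 17), so it starts at day 17 and finishes at 17 + 2 = day 19.
Figure drafting waits on data collection (finishes day 19), so it starts at day 19 and finishes at 19 + 2 = day 21.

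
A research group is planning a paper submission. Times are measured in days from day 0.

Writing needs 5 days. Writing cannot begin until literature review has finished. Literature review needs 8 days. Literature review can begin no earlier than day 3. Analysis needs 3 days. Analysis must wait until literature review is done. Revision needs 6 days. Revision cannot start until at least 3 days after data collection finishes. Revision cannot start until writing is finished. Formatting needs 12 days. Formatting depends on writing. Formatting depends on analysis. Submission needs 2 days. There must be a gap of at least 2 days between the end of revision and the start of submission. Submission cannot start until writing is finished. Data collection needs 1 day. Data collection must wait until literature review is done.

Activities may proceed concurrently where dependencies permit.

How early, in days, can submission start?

Literature review waits on its own release at day 3, so it starts at day 3 and finishes at 3 + 8 = day 11.
Writing cannot begin until literature review (finishes day 11). It runs from day 11 to 11 + 5 = day 16.
After literature review (finishes day 11), data collection can start at day 11 and finishes at day 12.
Revision has to wait for data collection (finishes day 12, plus 3-day gap → day 15); writing (finishes day 16). The latest of these is day 16, so revision runs day 16 to 16 + 6 = day 22.
Submission waits on revision (finishes day 22, plus 2-day gap → day 24); writing (finishes day 16). The latest of these is day 24, which is the earliest submission can start.

24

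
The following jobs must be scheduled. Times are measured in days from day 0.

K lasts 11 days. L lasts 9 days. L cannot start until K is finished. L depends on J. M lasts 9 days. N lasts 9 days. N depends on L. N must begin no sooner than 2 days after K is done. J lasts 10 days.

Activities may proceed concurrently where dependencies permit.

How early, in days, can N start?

20

K has no prerequisites, so it starts at day 0 and finishes at day 11.
J can start immediately at day 0; it finishes at day 10.
L needs all of K (finishes day 11); J (finishes day 10). That puts its earliest start at day 11; it finishes at 11 + 9 = day 20.
N waits on L (finishes day 20); K (finishes day 11, plus 2-day gap → day 13). The latest of these is day 20, which is the earliest N can start.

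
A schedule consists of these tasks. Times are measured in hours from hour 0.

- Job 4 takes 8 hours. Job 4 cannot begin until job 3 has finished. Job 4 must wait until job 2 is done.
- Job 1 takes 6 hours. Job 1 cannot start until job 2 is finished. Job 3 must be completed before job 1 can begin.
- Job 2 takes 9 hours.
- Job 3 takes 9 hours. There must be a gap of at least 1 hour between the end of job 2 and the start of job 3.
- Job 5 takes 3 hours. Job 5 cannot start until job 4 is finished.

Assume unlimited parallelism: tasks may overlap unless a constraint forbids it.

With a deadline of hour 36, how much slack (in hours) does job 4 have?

6

Job 2 can start immediately at hour 0; it finishes at hour 9.
Job 3 cannot begin until job 2 (finishes hour 9, plus 1-hour gap → hour 10). It runs from hour 10 to 10 + 9 = hour 19.
Job 4 has to wait for job 3 (finishes hour 19); job 2 (finishes hour 9). The latest of these is hour 19, so job 4 runs hour 19 to 19 + 8 = hour 27.

Working backward from the deadline:
Nothing follows job 5; the deadline of hour 36 is its only limit. It must start by 36 − 3 = hour 33.
Job 4 must finish before job 5 (must start by hour 33). With an 8-hour duration, job 4 must start by 33 − 8 = hour 25.
So job 4 can start as early as hour 19 and as late as hour 25, giving 25 − 19 = 6 hours of slack.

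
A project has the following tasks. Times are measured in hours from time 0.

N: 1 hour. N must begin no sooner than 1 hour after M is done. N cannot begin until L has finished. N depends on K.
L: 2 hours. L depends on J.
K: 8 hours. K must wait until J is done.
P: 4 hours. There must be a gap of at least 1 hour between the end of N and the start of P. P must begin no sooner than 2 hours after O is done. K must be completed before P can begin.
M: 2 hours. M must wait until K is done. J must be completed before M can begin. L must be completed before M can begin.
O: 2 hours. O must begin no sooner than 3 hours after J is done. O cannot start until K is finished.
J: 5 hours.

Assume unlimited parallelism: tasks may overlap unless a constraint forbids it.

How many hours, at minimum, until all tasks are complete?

Nothing blocks J, so it runs from hour 0 to hour 5.
L waits on J (finishes hour 5), so it starts at hour 5 and finishes at 5 + 2 = hour 7.
K cannot begin until J (finishes hour 5). It runs from hour 5 to 5 + 8 = hour 13.
O has to wait for J (finishes hour 5, plus 3-hour gap → hour 8); K (finishes hour 13). The latest of these is hour 13, so O runs hour 13 to 13 + 2 = hour 15.
M cannot start until K (finishes hour 13); J (finishes hour 5); L (finishes hour 7). The controlling bound is hour 13, so M finishes at 13 + 2 = hour 15.
N cannot start until M (finishes hour 15, plus 1-hour gap → hour 16); L (finishes hour 7); K (finishes hour 13). The controlling bound is hour 16, so N finishes at 16 + 1 = hour 17.
P has to wait for N (finishes hour 17, plus 1-hour gap → hour 18); O (finishes hour 15, plus 2-hour gap → hour 17); K (finishes hour 13). The latest of these is hour 18, so P runs hour 18 to 18 + 4 = hour 22.
All tasks are finished once the last one completes. Finish times: J at 5, K at 13, L at 7, M at 15, N at 17, O at 15, P at 22. The latest is hour 22.

22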